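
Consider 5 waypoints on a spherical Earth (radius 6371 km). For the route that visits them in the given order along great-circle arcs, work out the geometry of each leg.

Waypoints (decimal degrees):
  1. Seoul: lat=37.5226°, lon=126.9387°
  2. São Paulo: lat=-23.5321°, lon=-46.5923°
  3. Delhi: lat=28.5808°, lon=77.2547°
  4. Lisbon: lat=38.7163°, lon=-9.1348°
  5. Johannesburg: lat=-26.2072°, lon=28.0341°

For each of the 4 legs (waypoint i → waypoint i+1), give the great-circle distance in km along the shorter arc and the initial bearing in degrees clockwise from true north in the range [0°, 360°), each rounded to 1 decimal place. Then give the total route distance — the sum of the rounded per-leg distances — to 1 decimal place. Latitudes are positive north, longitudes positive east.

Leg 1: φ1=0.6548929, φ2=-0.4107126, Δφ=-1.0656055, Δλ=-3.0286873 rad; a=sin²(Δφ/2)+cosφ1·cosφ2·sin²(Δλ/2)=0.9828529994; c=2·atan2(√a, √(1-a))=2.878945259; dist=6371·c=18341.760 ≈ 18341.8 km; running total=18341.8 km
Leg 1 bearing: y=sinΔλ·cosφ2=-0.10329596, x=cosφ1·sinφ2-sinφ1·cosφ2·cosΔλ=0.23820552; θ=atan2(y, x)=-23.4436° <0 so +360° → 336.5564° ≈ 336.6°
Leg 2: φ1=-0.4107126, φ2=0.4988291, Δφ=0.9095417, Δλ=2.1615379 rad; a=sin²(Δφ/2)+cosφ1·cosφ2·sin²(Δλ/2)=0.8197181790; c=2·atan2(√a, √(1-a))=2.264561266; dist=6371·c=14427.520 ≈ 14427.5 km; running total=32769.3 km
Leg 2 bearing: y=sinΔλ·cosφ2=0.72932250, x=cosφ1·sinφ2-sinφ1·cosφ2·cosΔλ=0.24333070; θ=atan2(y, x)=71.5493° ≈ 71.5°
Leg 3: φ1=0.4988291, φ2=0.6757269, Δφ=0.1768978, Δλ=-1.5077812 rad; a=sin²(Δφ/2)+cosφ1·cosφ2·sin²(Δλ/2)=0.3288157409; c=2·atan2(√a, √(1-a))=1.221359719; dist=6371·c=7781.283 ≈ 7781.3 km; running total=40550.6 km
Leg 3 bearing: y=sinΔλ·cosφ2=-0.77870386, x=cosφ1·sinφ2-sinφ1·cosφ2·cosΔλ=0.52574147; θ=atan2(y, x)=-55.9748° <0 so +360° → 304.0252° ≈ 304.0°
Leg 4: φ1=0.6757269, φ2=-0.4574019, Δφ=-1.1331288, Δλ=0.6487197 rad; a=sin²(Δφ/2)+cosφ1·cosφ2·sin²(Δλ/2)=0.3591902752; c=2·atan2(√a, √(1-a))=1.285314875; dist=6371·c=8188.741 ≈ 8188.7 km; running total=48739.3 km
Leg 4 bearing: y=sinΔλ·cosφ2=0.54206008, x=cosφ1·sinφ2-sinφ1·cosφ2·cosΔλ=-0.79174577; θ=atan2(y, x)=145.6029° ≈ 145.6°

Leg 1: dist=18341.8 km, bearing=336.6°
Leg 2: dist=14427.5 km, bearing=71.5°
Leg 3: dist=7781.3 km, bearing=304.0°
Leg 4: dist=8188.7 km, bearing=145.6°
Total: 48739.3 km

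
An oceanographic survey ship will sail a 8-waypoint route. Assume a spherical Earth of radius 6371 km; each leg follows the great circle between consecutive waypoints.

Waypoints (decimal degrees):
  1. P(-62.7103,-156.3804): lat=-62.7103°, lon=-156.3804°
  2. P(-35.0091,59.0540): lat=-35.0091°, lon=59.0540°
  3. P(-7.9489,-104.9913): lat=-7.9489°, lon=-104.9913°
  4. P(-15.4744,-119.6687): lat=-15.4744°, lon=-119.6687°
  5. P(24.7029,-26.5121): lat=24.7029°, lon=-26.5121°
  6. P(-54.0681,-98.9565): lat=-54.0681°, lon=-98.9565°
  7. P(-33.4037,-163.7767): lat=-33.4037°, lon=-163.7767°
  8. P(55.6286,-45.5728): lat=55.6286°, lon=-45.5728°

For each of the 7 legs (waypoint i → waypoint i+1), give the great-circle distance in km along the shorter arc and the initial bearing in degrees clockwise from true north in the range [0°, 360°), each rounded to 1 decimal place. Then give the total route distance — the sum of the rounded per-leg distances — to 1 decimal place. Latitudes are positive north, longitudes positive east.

Leg 1: dist=8699.5 km, bearing=209.0°
Leg 2: dist=14953.0 km, bearing=202.4°
Leg 3: dist=1802.6 km, bearing=241.0°
Leg 4: dist=11029.5 km, bearing=66.8°
Leg 5: dist=11145.0 km, bearing=214.6°
Leg 6: dist=5464.2 km, bearing=267.3°
Leg 7: dist=14746.8 km, bearing=42.5°
Total: 67840.6 km

Leg 1: φ1=-1.0945012, φ2=-0.6110241, Δφ=0.4834771, Δλ=3.7600396 rad; a=sin²(Δφ/2)+cosφ1·cosφ2·sin²(Δλ/2)=0.3980611791; c=2·atan2(√a, √(1-a))=1.365479194; dist=6371·c=8699.468 ≈ 8699.5 km; running total=8699.5 km
Leg 1 bearing: y=sinΔλ·cosφ2=-0.47486734, x=cosφ1·sinφ2-sinφ1·cosφ2·cosΔλ=-0.85611618; θ=atan2(y, x)=-150.9839° <0 so +360° → 209.0161° ≈ 209.0°
Leg 2: φ1=-0.6110241, φ2=-0.1387345, Δφ=0.4722896, Δλ=-2.8631306 rad; a=sin²(Δφ/2)+cosφ1·cosφ2·sin²(Δλ/2)=0.8503029006; c=2·atan2(√a, √(1-a))=2.347042468; dist=6371·c=14953.008 ≈ 14953.0 km; running total=23652.5 km
Leg 2 bearing: y=sinΔλ·cosφ2=-0.27223619, x=cosφ1·sinφ2-sinφ1·cosφ2·cosΔλ=-0.65957484; θ=atan2(y, x)=-157.5719° <0 so +360° → 202.4281° ≈ 202.4°
Leg 3: φ1=-0.1387345, φ2=-0.2700792, Δφ=-0.1313448, Δλ=-0.2561690 rad; a=sin²(Δφ/2)+cosφ1·cosφ2·sin²(Δλ/2)=0.0198802302; c=2·atan2(√a, √(1-a))=0.282937352; dist=6371·c=1802.594 ≈ 1802.6 km; running total=25455.1 km
Leg 3 bearing: y=sinΔλ·cosφ2=-0.24419144, x=cosφ1·sinφ2-sinφ1·cosφ2·cosΔλ=-0.13531655; θ=atan2(y, x)=-118.9926° <0 so +360° → 241.0074° ≈ 241.0°
Leg 4: φ1=-0.2700792, φ2=0.4311469, Δφ=0.7012262, Δλ=1.6258894 rad; a=sin²(Δφ/2)+cosφ1·cosφ2·sin²(Δλ/2)=0.5798575117; c=2·atan2(√a, √(1-a))=1.731198291; dist=6371·c=11029.464 ≈ 11029.5 km; running total=36484.6 km
Leg 4 bearing: y=sinΔλ·cosφ2=0.90710863, x=cosφ1·sinφ2-sinφ1·cosφ2·cosΔλ=0.38941628; θ=atan2(y, x)=66.7664° ≈ 66.8°
Leg 5: φ1=0.4311469, φ2=-0.9436664, Δφ=-1.3748133, Δλ=-1.2643933 rad; a=sin²(Δφ/2)+cosφ1·cosφ2·sin²(Δλ/2)=0.5887922470; c=2·atan2(√a, √(1-a))=1.749327712; dist=6371·c=11144.967 ≈ 11145.0 km; running total=47629.6 km
Leg 5 bearing: y=sinΔλ·cosφ2=-0.55949179, x=cosφ1·sinφ2-sinφ1·cosφ2·cosΔλ=-0.80958797; θ=atan2(y, x)=-145.3523° <0 so +360° → 214.6477° ≈ 214.6°
Leg 6: φ1=-0.9436664, φ2=-0.5830045, Δφ=0.3606618, Δλ=-1.1313259 rad; a=sin²(Δφ/2)+cosφ1·cosφ2·sin²(Δλ/2)=0.1728981180; c=2·atan2(√a, √(1-a))=0.857666965; dist=6371·c=5464.196 ≈ 5464.2 km; running total=53093.8 km
Leg 6 bearing: y=sinΔλ·cosφ2=-0.75548603, x=cosφ1·sinφ2-sinφ1·cosφ2·cosΔλ=-0.03547238; θ=atan2(y, x)=-92.6882° <0 so +360° → 267.3118° ≈ 267.3°
Leg 7: φ1=-0.5830045, φ2=0.9709022, Δφ=1.5539068, Δλ=2.0630472 rad; a=sin²(Δφ/2)+cosφ1·cosφ2·sin²(Δλ/2)=0.8385745239; c=2·atan2(√a, √(1-a))=2.314677633; dist=6371·c=14746.811 ≈ 14746.8 km; running total=67840.6 km
Leg 7 bearing: y=sinΔλ·cosφ2=0.49752617, x=cosφ1·sinφ2-sinφ1·cosφ2·cosΔλ=0.54215946; θ=atan2(y, x)=42.5418° ≈ 42.5°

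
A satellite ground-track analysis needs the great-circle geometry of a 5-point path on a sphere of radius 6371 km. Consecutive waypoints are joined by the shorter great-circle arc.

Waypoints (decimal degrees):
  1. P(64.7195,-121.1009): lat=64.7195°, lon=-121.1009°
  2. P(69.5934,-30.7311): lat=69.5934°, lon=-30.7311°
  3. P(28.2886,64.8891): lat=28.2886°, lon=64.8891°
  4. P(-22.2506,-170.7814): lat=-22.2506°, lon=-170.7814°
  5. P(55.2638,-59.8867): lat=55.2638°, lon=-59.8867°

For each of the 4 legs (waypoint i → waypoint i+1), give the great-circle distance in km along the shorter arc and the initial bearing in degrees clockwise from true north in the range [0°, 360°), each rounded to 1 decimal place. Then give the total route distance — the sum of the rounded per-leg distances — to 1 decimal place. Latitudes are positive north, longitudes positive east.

Leg 1: φ1=1.1295684, φ2=1.2146340, Δφ=0.0850656, Δλ=1.5772506 rad; a=sin²(Δφ/2)+cosφ1·cosφ2·sin²(Δλ/2)=0.0767403996; c=2·atan2(√a, √(1-a))=0.561383882; dist=6371·c=3576.577 ≈ 3576.6 km; running total=3576.6 km
Leg 1 bearing: y=sinΔλ·cosφ2=0.34867275, x=cosφ1·sinφ2-sinφ1·cosφ2·cosΔλ=0.40228417; θ=atan2(y, x)=40.9165° ≈ 40.9°
Leg 2: φ1=1.2146340, φ2=0.4937292, Δφ=-0.7209048, Δλ=1.6688873 rad; a=sin²(Δφ/2)+cosφ1·cosφ2·sin²(Δλ/2)=0.2929491312; c=2·atan2(√a, √(1-a))=1.143840597; dist=6371·c=7287.408 ≈ 7287.4 km; running total=10864.0 km
Leg 2 bearing: y=sinΔλ·cosφ2=0.87633870, x=cosφ1·sinφ2-sinφ1·cosφ2·cosΔλ=0.24606958; θ=atan2(y, x)=74.3156° ≈ 74.3°
Leg 3: φ1=0.4937292, φ2=-0.3883462, Δφ=-0.8820754, Δλ=-4.1132262 rad; a=sin²(Δφ/2)+cosφ1·cosφ2·sin²(Δλ/2)=0.8195360613; c=2·atan2(√a, √(1-a))=2.264087615; dist=6371·c=14424.502 ≈ 14424.5 km; running total=25288.5 km
Leg 3 bearing: y=sinΔλ·cosφ2=0.76431552, x=cosφ1·sinφ2-sinφ1·cosφ2·cosΔλ=-0.08607331; θ=atan2(y, x)=96.4253° ≈ 96.4°
Leg 4: φ1=-0.3883462, φ2=0.9645353, Δφ=1.3528815, Δλ=1.9354776 rad; a=sin²(Δφ/2)+cosφ1·cosφ2·sin²(Δλ/2)=0.7496313187; c=2·atan2(√a, √(1-a))=2.093543878; dist=6371·c=13337.968 ≈ 13338.0 km; running total=38626.5 km
Leg 4 bearing: y=sinΔλ·cosφ2=0.53232743, x=cosφ1·sinφ2-sinφ1·cosφ2·cosΔλ=0.68364049; θ=atan2(y, x)=37.9067° ≈ 37.9°

Leg 1: dist=3576.6 km, bearing=40.9°
Leg 2: dist=7287.4 km, bearing=74.3°
Leg 3: dist=14424.5 km, bearing=96.4°
Leg 4: dist=13338.0 km, bearing=37.9°
Total: 38626.5 km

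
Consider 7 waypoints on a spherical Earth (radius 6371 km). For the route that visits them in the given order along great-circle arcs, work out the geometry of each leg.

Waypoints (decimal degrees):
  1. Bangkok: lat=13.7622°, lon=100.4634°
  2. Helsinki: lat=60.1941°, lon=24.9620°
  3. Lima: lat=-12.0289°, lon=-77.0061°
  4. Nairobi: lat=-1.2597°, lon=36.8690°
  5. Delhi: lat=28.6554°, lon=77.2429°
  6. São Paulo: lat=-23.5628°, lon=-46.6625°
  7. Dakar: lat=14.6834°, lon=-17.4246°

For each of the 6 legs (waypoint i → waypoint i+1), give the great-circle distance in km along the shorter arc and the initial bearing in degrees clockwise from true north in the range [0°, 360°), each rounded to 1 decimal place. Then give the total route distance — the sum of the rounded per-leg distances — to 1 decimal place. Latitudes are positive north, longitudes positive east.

Leg 1: φ1=0.2401957, φ2=1.0505852, Δφ=0.8103895, Δλ=-1.3177480 rad; a=sin²(Δφ/2)+cosφ1·cosφ2·sin²(Δλ/2)=0.3363533589; c=2·atan2(√a, √(1-a))=1.237358664; dist=6371·c=7883.212 ≈ 7883.2 km; running total=7883.2 km
Leg 1 bearing: y=sinΔλ·cosφ2=-0.48123372, x=cosφ1·sinφ2-sinφ1·cosφ2·cosΔλ=0.81319937; θ=atan2(y, x)=-30.6161° <0 so +360° → 329.3839° ≈ 329.4°
Leg 2: φ1=1.0505852, φ2=-0.2099439, Δφ=-1.2605291, Δλ=-1.7796791 rad; a=sin²(Δφ/2)+cosφ1·cosφ2·sin²(Δλ/2)=0.6408236710; c=2·atan2(√a, √(1-a))=1.856306848; dist=6371·c=11826.531 ≈ 11826.5 km; running total=19709.7 km
Leg 2 bearing: y=sinΔλ·cosφ2=-0.95678310, x=cosφ1·sinφ2-sinφ1·cosφ2·cosΔλ=0.07239395; θ=atan2(y, x)=-85.6730° <0 so +360° → 274.3270° ≈ 274.3°
Leg 3: φ1=-0.2099439, φ2=-0.0219859, Δφ=0.1879580, Δλ=1.9874954 rad; a=sin²(Δφ/2)+cosφ1·cosφ2·sin²(Δλ/2)=0.6955899101; c=2·atan2(√a, √(1-a))=1.972709546; dist=6371·c=12568.133 ≈ 12568.1 km; running total=32277.8 km
Leg 3 bearing: y=sinΔλ·cosφ2=0.91420894, x=cosφ1·sinφ2-sinφ1·cosφ2·cosΔλ=-0.10583178; θ=atan2(y, x)=96.6034° ≈ 96.6°
Leg 4: φ1=-0.0219859, φ2=0.5001311, Δφ=0.5221170, Δλ=0.7046575 rad; a=sin²(Δφ/2)+cosφ1·cosφ2·sin²(Δλ/2)=0.1710899860; c=2·atan2(√a, √(1-a))=0.852875614; dist=6371·c=5433.671 ≈ 5433.7 km; running total=37711.5 km
Leg 4 bearing: y=sinΔλ·cosφ2=0.56843351, x=cosφ1·sinφ2-sinφ1·cosφ2·cosΔλ=0.49412159; θ=atan2(y, x)=49.0006° ≈ 49.0°
Leg 5: φ1=0.5001311, φ2=-0.4112484, Δφ=-0.9113795, Δλ=-2.1625572 rad; a=sin²(Δφ/2)+cosφ1·cosφ2·sin²(Δλ/2)=0.8201929210; c=2·atan2(√a, √(1-a))=2.265796851; dist=6371·c=14435.392 ≈ 14435.4 km; running total=52146.9 km
Leg 5 bearing: y=sinΔλ·cosφ2=-0.76075972, x=cosφ1·sinφ2-sinφ1·cosφ2·cosΔλ=-0.10559649; θ=atan2(y, x)=-97.9024° <0 so +360° → 262.0976° ≈ 262.1°
Leg 6: φ1=-0.4112484, φ2=0.2562737, Δφ=0.6675221, Δλ=0.5102976 rad; a=sin²(Δφ/2)+cosφ1·cosφ2·sin²(Δλ/2)=0.1638033136; c=2·atan2(√a, √(1-a))=0.833358829; dist=6371·c=5309.329 ≈ 5309.3 km; running total=57456.2 km
Leg 6 bearing: y=sinΔλ·cosφ2=0.47248522, x=cosφ1·sinφ2-sinφ1·cosφ2·cosΔλ=0.56977615; θ=atan2(y, x)=39.6671° ≈ 39.7°

Leg 1: dist=7883.2 km, bearing=329.4°
Leg 2: dist=11826.5 km, bearing=274.3°
Leg 3: dist=12568.1 km, bearing=96.6°
Leg 4: dist=5433.7 km, bearing=49.0°
Leg 5: dist=14435.4 km, bearing=262.1°
Leg 6: dist=5309.3 km, bearing=39.7°
Total: 57456.2 km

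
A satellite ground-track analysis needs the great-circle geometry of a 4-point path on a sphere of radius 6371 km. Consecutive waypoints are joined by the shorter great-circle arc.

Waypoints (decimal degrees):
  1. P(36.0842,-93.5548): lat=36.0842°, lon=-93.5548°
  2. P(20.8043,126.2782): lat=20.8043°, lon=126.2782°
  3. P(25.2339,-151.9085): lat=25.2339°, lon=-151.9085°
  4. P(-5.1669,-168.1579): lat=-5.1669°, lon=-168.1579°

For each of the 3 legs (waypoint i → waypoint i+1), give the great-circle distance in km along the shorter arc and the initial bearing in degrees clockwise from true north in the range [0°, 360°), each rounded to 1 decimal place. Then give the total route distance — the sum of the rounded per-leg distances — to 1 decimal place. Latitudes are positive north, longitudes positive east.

Leg 1: dist=12428.7 km, bearing=319.9°
Leg 2: dist=8253.6 km, bearing=68.5°
Leg 3: dist=3809.2 km, bearing=209.7°
Total: 24491.5 km

Leg 1: φ1=0.6297881, φ2=0.3631035, Δφ=-0.2666846, Δλ=3.8368097 rad; a=sin²(Δφ/2)+cosφ1·cosφ2·sin²(Δλ/2)=0.6854694713; c=2·atan2(√a, √(1-a))=1.950816219; dist=6371·c=12428.650 ≈ 12428.7 km; running total=12428.7 km
Leg 1 bearing: y=sinΔλ·cosφ2=-0.59878747, x=cosφ1·sinφ2-sinφ1·cosφ2·cosΔλ=0.70982946; θ=atan2(y, x)=-40.1498° <0 so +360° → 319.8502° ≈ 319.9°
Leg 2: φ1=0.3631035, φ2=0.4404146, Δφ=0.0773111, Δλ=-4.8552739 rad; a=sin²(Δφ/2)+cosφ1·cosφ2·sin²(Δλ/2)=0.3640853370; c=2·atan2(√a, √(1-a))=1.295502901; dist=6371·c=8253.649 ≈ 8253.6 km; running total=20682.3 km
Leg 2 bearing: y=sinΔλ·cosφ2=0.89535673, x=cosφ1·sinφ2-sinφ1·cosφ2·cosΔλ=0.35276782; θ=atan2(y, x)=68.4957° ≈ 68.5°
Leg 3: φ1=0.4404146, φ2=-0.0901794, Δφ=-0.5305941, Δλ=-0.2836055 rad; a=sin²(Δφ/2)+cosφ1·cosφ2·sin²(Δλ/2)=0.0867409077; c=2·atan2(√a, √(1-a))=0.597902414; dist=6371·c=3809.236 ≈ 3809.2 km; running total=24491.5 km
Leg 3 bearing: y=sinΔλ·cosφ2=-0.27868194, x=cosφ1·sinφ2-sinφ1·cosφ2·cosΔλ=-0.48908493; θ=atan2(y, x)=-150.3254° <0 so +360° → 209.6746° ≈ 209.7°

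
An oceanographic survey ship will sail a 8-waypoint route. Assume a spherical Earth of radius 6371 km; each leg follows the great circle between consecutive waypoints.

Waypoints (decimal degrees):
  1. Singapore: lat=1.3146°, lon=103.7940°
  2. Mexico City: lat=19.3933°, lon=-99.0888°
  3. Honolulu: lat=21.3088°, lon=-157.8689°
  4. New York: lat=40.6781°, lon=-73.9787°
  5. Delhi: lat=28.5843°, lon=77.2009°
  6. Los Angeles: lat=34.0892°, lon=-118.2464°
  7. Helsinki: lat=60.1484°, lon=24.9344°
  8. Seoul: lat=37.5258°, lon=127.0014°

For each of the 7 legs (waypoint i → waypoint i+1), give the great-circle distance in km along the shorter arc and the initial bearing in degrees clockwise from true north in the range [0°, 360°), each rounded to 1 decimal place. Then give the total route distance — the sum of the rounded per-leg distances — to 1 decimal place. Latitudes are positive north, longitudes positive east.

Leg 1: dist=16618.0 km, bearing=46.2°
Leg 2: dist=6095.6 km, bearing=282.9°
Leg 3: dist=7985.6 km, bearing=52.5°
Leg 4: dist=11759.9 km, bearing=26.1°
Leg 5: dist=12859.1 km, bearing=14.2°
Leg 6: dist=9008.8 km, bearing=17.6°
Leg 7: dist=7063.9 km, bearing=60.0°
Total: 71390.9 km

Leg 1: φ1=0.0229441, φ2=0.3384769, Δφ=0.3155328, Δλ=-3.5409729 rad; a=sin²(Δφ/2)+cosφ1·cosφ2·sin²(Δλ/2)=0.9305910987; c=2·atan2(√a, √(1-a))=2.608387240; dist=6371·c=16618.035 ≈ 16618.0 km; running total=16618.0 km
Leg 1 bearing: y=sinΔλ·cosφ2=0.36678478, x=cosφ1·sinφ2-sinφ1·cosφ2·cosΔλ=0.35190077; θ=atan2(y, x)=46.1864° ≈ 46.2°
Leg 2: φ1=0.3384769, φ2=0.3719087, Δφ=0.0334318, Δλ=-1.0259063 rad; a=sin²(Δφ/2)+cosφ1·cosφ2·sin²(Δλ/2)=0.2119219786; c=2·atan2(√a, √(1-a))=0.956778486; dist=6371·c=6095.636 ≈ 6095.6 km; running total=22713.6 km
Leg 2 bearing: y=sinΔλ·cosφ2=-0.79671998, x=cosφ1·sinφ2-sinφ1·cosφ2·cosΔλ=0.18243216; θ=atan2(y, x)=-77.1028° <0 so +360° → 282.8972° ≈ 282.9°
Leg 3: φ1=0.3719087, φ2=0.7099668, Δφ=0.3380581, Δλ=1.4641602 rad; a=sin²(Δφ/2)+cosφ1·cosφ2·sin²(Δλ/2)=0.3439684033; c=2·atan2(√a, √(1-a))=1.253432424; dist=6371·c=7985.618 ≈ 7985.6 km; running total=30699.2 km
Leg 3 bearing: y=sinΔλ·cosφ2=0.75407573, x=cosφ1·sinφ2-sinφ1·cosφ2·cosΔλ=0.57791553; θ=atan2(y, x)=52.5338° ≈ 52.5°
Leg 4: φ1=0.7099668, φ2=0.4988901, Δφ=-0.2110766, Δλ=2.6385818 rad; a=sin²(Δφ/2)+cosφ1·cosφ2·sin²(Δλ/2)=0.6358005760; c=2·atan2(√a, √(1-a))=1.845852659; dist=6371·c=11759.927 ≈ 11759.9 km; running total=42459.1 km
Leg 4 bearing: y=sinΔλ·cosφ2=0.42330865, x=cosφ1·sinφ2-sinφ1·cosφ2·cosΔλ=0.86431626; θ=atan2(y, x)=26.0938° ≈ 26.1°
Leg 5: φ1=0.4988901, φ2=0.5949688, Δφ=0.0960786, Δλ=-3.4111989 rad; a=sin²(Δφ/2)+cosφ1·cosφ2·sin²(Δλ/2)=0.7163950713; c=2·atan2(√a, √(1-a))=2.018381831; dist=6371·c=12859.111 ≈ 12859.1 km; running total=55318.2 km
Leg 5 bearing: y=sinΔλ·cosφ2=0.22058361, x=cosφ1·sinφ2-sinφ1·cosφ2·cosΔλ=0.87409128; θ=atan2(y, x)=14.1633° ≈ 14.2°
Leg 6: φ1=0.5949688, φ2=1.0497876, Δφ=0.4548188, Δλ=2.4989764 rad; a=sin²(Δφ/2)+cosφ1·cosφ2·sin²(Δλ/2)=0.4219406317; c=2·atan2(√a, √(1-a))=1.414036350; dist=6371·c=9008.826 ≈ 9008.8 km; running total=64327.0 km
Leg 6 bearing: y=sinΔλ·cosφ2=0.29830069, x=cosφ1·sinφ2-sinφ1·cosφ2·cosΔλ=0.94161756; θ=atan2(y, x)=17.5780° ≈ 17.6°
Leg 7: φ1=1.0497876, φ2=0.6549488, Δφ=-0.3948389, Δλ=1.7814052 rad; a=sin²(Δφ/2)+cosφ1·cosφ2·sin²(Δλ/2)=0.2771136514; c=2·atan2(√a, √(1-a))=1.108759043; dist=6371·c=7063.904 ≈ 7063.9 km; running total=71390.9 km
Leg 7 bearing: y=sinΔλ·cosφ2=0.77555511, x=cosφ1·sinφ2-sinφ1·cosφ2·cosΔλ=0.44699103; θ=atan2(y, x)=60.0430° ≈ 60.0°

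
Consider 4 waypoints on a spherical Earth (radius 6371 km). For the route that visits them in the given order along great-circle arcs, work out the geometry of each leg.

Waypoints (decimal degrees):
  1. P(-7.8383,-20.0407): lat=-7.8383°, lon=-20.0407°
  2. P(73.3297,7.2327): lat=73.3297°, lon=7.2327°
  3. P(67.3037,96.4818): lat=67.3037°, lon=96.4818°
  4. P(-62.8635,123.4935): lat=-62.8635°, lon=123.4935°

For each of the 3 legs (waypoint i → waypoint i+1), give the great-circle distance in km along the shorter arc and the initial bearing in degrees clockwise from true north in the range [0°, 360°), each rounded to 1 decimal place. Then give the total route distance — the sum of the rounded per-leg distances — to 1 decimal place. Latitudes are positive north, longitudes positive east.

Leg 1: φ1=-0.1368041, φ2=1.2798447, Δφ=1.4166488, Δλ=0.4760106 rad; a=sin²(Δφ/2)+cosφ1·cosφ2·sin²(Δλ/2)=0.4390274742; c=2·atan2(√a, √(1-a))=1.448547002; dist=6371·c=9228.693 ≈ 9228.7 km; running total=9228.7 km
Leg 1 bearing: y=sinΔλ·cosφ2=0.13145168, x=cosφ1·sinφ2-sinφ1·cosφ2·cosΔλ=0.98379361; θ=atan2(y, x)=7.6106° ≈ 7.6°
Leg 2: φ1=1.2798447, φ2=1.1746712, Δφ=-0.1051735, Δλ=1.5576906 rad; a=sin²(Δφ/2)+cosφ1·cosφ2·sin²(Δλ/2)=0.0573802640; c=2·atan2(√a, √(1-a))=0.483787724; dist=6371·c=3082.212 ≈ 3082.2 km; running total=12310.9 km
Leg 2 bearing: y=sinΔλ·cosφ2=0.38581333, x=cosφ1·sinφ2-sinφ1·cosφ2·cosΔλ=0.25980599; θ=atan2(y, x)=56.0437° ≈ 56.0°
Leg 3: φ1=1.1746712, φ2=-1.0971751, Δφ=-2.2718462, Δλ=0.4714431 rad; a=sin²(Δφ/2)+cosφ1·cosφ2·sin²(Δλ/2)=0.8321091617; c=2·atan2(√a, √(1-a))=2.297243991; dist=6371·c=14635.741 ≈ 14635.7 km; running total=26946.6 km
Leg 3 bearing: y=sinΔλ·cosφ2=0.20715346, x=cosφ1·sinφ2-sinφ1·cosφ2·cosΔλ=-0.71826281; θ=atan2(y, x)=163.9120° ≈ 163.9°

Leg 1: dist=9228.7 km, bearing=7.6°
Leg 2: dist=3082.2 km, bearing=56.0°
Leg 3: dist=14635.7 km, bearing=163.9°
Total: 26946.6 km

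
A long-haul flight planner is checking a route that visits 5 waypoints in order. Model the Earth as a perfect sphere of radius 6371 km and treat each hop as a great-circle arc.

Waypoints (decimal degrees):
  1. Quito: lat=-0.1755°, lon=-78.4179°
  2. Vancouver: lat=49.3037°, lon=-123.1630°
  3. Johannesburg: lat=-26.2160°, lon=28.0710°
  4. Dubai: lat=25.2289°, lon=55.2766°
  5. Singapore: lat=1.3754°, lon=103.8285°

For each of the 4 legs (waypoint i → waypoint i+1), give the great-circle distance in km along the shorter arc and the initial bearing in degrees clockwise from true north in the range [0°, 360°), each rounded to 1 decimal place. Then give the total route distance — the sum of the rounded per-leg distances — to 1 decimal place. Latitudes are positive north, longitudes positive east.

Leg 1: dist=6956.6 km, bearing=328.9°
Leg 2: dist=16452.8 km, bearing=54.5°
Leg 3: dist=6422.5 km, bearing=29.3°
Leg 4: dist=5837.0 km, bearing=109.2°
Total: 35668.9 km

Leg 1: φ1=-0.0030631, φ2=0.8605119, Δφ=0.8635750, Δλ=-0.7809493 rad; a=sin²(Δφ/2)+cosφ1·cosφ2·sin²(Δλ/2)=0.2696046335; c=2·atan2(√a, √(1-a))=1.091910376; dist=6371·c=6956.561 ≈ 6956.6 km; running total=6956.6 km
Leg 1 bearing: y=sinΔλ·cosφ2=-0.45901281, x=cosφ1·sinφ2-sinφ1·cosφ2·cosΔλ=0.75959143; θ=atan2(y, x)=-31.1441° <0 so +360° → 328.8559° ≈ 328.9°
Leg 2: φ1=0.8605119, φ2=-0.4575555, Δφ=-1.3180674, Δλ=2.6395312 rad; a=sin²(Δφ/2)+cosφ1·cosφ2·sin²(Δλ/2)=0.9238575847; c=2·atan2(√a, √(1-a))=2.582459349; dist=6371·c=16452.849 ≈ 16452.8 km; running total=23409.4 km
Leg 2 bearing: y=sinΔλ·cosφ2=0.43173151, x=cosφ1·sinφ2-sinφ1·cosφ2·cosΔλ=0.30819944; θ=atan2(y, x)=54.4782° ≈ 54.5°
Leg 3: φ1=-0.4575555, φ2=0.4403274, Δφ=0.8978829, Δλ=0.4748273 rad; a=sin²(Δφ/2)+cosφ1·cosφ2·sin²(Δλ/2)=0.2332572325; c=2·atan2(√a, √(1-a))=1.008080144; dist=6371·c=6422.479 ≈ 6422.5 km; running total=29831.9 km
Leg 3 bearing: y=sinΔλ·cosφ2=0.41357499, x=cosφ1·sinφ2-sinφ1·cosφ2·cosΔλ=0.73780005; θ=atan2(y, x)=29.2729° ≈ 29.3°
Leg 4: φ1=0.4403274, φ2=0.0240053, Δφ=-0.4163221, Δλ=0.8473905 rad; a=sin²(Δφ/2)+cosφ1·cosφ2·sin²(Δλ/2)=0.1955707007; c=2·atan2(√a, √(1-a))=0.916175372; dist=6371·c=5836.953 ≈ 5837.0 km; running total=35668.9 km
Leg 4 bearing: y=sinΔλ·cosφ2=0.74933968, x=cosφ1·sinφ2-sinφ1·cosφ2·cosΔλ=-0.26034834; θ=atan2(y, x)=109.1591° ≈ 109.2°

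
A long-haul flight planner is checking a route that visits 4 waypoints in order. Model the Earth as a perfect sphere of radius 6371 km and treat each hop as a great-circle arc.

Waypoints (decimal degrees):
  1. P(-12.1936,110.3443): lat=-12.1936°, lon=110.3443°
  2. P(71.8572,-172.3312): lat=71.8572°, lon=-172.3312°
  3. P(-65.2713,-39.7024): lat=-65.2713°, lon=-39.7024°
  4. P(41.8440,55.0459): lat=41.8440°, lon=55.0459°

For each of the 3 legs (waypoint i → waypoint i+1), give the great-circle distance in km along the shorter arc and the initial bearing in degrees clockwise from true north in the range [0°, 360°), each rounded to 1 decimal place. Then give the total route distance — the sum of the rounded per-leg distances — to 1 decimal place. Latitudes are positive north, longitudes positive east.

Leg 1: φ1=-0.2128185, φ2=1.2541447, Δφ=1.4669632, Δλ=-4.9336182 rad; a=sin²(Δφ/2)+cosφ1·cosφ2·sin²(Δλ/2)=0.5669644874; c=2·atan2(√a, √(1-a))=1.705128948; dist=6371·c=10863.377 ≈ 10863.4 km; running total=10863.4 km
Leg 1 bearing: y=sinΔλ·cosφ2=0.30379741, x=cosφ1·sinφ2-sinφ1·cosφ2·cosΔλ=0.94327629; θ=atan2(y, x)=17.8520° ≈ 17.9°
Leg 2: φ1=1.2541447, φ2=-1.1391991, Δφ=-2.3933438, Δλ=2.3148092 rad; a=sin²(Δφ/2)+cosφ1·cosφ2·sin²(Δλ/2)=0.9756795664; c=2·atan2(√a, √(1-a))=2.828414156; dist=6371·c=18019.827 ≈ 18019.8 km; running total=28883.2 km
Leg 2 bearing: y=sinΔλ·cosφ2=0.30778331, x=cosφ1·sinφ2-sinφ1·cosφ2·cosΔλ=-0.01361000; θ=atan2(y, x)=92.5319° ≈ 92.5°
Leg 3: φ1=-1.1391991, φ2=0.7303156, Δφ=1.8695147, Δλ=1.6536698 rad; a=sin²(Δφ/2)+cosφ1·cosφ2·sin²(Δλ/2)=0.8158635642; c=2·atan2(√a, √(1-a))=2.254575525; dist=6371·c=14363.901 ≈ 14363.9 km; running total=43247.1 km
Leg 3 bearing: y=sinΔλ·cosφ2=0.74240717, x=cosφ1·sinφ2-sinφ1·cosφ2·cosΔλ=0.22305252; θ=atan2(y, x)=73.2774° ≈ 73.3°

Leg 1: dist=10863.4 km, bearing=17.9°
Leg 2: dist=18019.8 km, bearing=92.5°
Leg 3: dist=14363.9 km, bearing=73.3°
Total: 43247.1 km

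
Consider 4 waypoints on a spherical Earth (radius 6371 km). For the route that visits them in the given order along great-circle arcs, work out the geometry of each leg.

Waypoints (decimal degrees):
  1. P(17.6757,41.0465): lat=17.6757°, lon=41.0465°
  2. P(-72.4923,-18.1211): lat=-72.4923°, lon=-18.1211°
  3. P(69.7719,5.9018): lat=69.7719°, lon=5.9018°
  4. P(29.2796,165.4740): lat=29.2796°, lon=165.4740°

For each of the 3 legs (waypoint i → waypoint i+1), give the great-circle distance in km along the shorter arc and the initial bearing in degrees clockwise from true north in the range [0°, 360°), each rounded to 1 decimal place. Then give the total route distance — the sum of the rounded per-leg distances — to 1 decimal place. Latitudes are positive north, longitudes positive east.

Leg 1: dist=10919.5 km, bearing=195.1°
Leg 2: dist=15913.8 km, bearing=13.6°
Leg 3: dist=8878.5 km, bearing=18.0°
Total: 35711.8 km

Leg 1: φ1=0.3084992, φ2=-1.2652293, Δφ=-1.5737285, Δλ=-1.0326694 rad; a=sin²(Δφ/2)+cosφ1·cosφ2·sin²(Δλ/2)=0.5713284644; c=2·atan2(√a, √(1-a))=1.713941610; dist=6371·c=10919.522 ≈ 10919.5 km; running total=10919.5 km
Leg 1 bearing: y=sinΔλ·cosφ2=-0.25831716, x=cosφ1·sinφ2-sinφ1·cosφ2·cosΔλ=-0.95546912; θ=atan2(y, x)=-164.8714° <0 so +360° → 195.1286° ≈ 195.1°
Leg 2: φ1=-1.2652293, φ2=1.2177494, Δφ=2.4829787, Δλ=0.4192787 rad; a=sin²(Δφ/2)+cosφ1·cosφ2·sin²(Δλ/2)=0.8999254208; c=2·atan2(√a, √(1-a))=2.497842989; dist=6371·c=15913.758 ≈ 15913.8 km; running total=26833.3 km
Leg 2 bearing: y=sinΔλ·cosφ2=0.14075886, x=cosφ1·sinφ2-sinφ1·cosφ2·cosΔλ=0.58346000; θ=atan2(y, x)=13.5634° ≈ 13.6°
Leg 3: φ1=1.2177494, φ2=0.5110254, Δφ=-0.7067240, Δλ=2.7850603 rad; a=sin²(Δφ/2)+cosφ1·cosφ2·sin²(Δλ/2)=0.4118559679; c=2·atan2(√a, √(1-a))=1.393582154; dist=6371·c=8878.512 ≈ 8878.5 km; running total=35711.8 km
Leg 3 bearing: y=sinΔλ·cosφ2=0.30443632, x=cosφ1·sinφ2-sinφ1·cosφ2·cosΔλ=0.93607748; θ=atan2(y, x)=18.0158° ≈ 18.0°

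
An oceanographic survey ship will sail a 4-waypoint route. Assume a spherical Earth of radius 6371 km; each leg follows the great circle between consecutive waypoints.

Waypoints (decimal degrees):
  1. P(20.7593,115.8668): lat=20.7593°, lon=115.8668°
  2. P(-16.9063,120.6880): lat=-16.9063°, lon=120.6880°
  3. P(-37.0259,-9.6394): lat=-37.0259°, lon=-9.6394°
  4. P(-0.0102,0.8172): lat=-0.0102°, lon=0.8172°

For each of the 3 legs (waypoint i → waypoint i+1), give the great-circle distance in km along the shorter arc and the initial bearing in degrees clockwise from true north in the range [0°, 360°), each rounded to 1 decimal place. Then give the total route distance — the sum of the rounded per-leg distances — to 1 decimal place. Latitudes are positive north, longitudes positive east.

Leg 1: φ1=0.3623181, φ2=-0.2950706, Δφ=-0.6573887, Δλ=0.0841458 rad; a=sin²(Δφ/2)+cosφ1·cosφ2·sin²(Δλ/2)=0.1057874654; c=2·atan2(√a, √(1-a))=0.662551866; dist=6371·c=4221.118 ≈ 4221.1 km; running total=4221.1 km
Leg 1 bearing: y=sinΔλ·cosφ2=0.08041419, x=cosφ1·sinφ2-sinφ1·cosφ2·cosΔλ=-0.60985200; θ=atan2(y, x)=172.4884° ≈ 172.5°
Leg 2: φ1=-0.2950706, φ2=-0.6462239, Δφ=-0.3511533, Δλ=-2.2746422 rad; a=sin²(Δφ/2)+cosφ1·cosφ2·sin²(Δλ/2)=0.6596088843; c=2·atan2(√a, √(1-a))=1.895700283; dist=6371·c=12077.507 ≈ 12077.5 km; running total=16298.6 km
Leg 2 bearing: y=sinΔλ·cosφ2=-0.60863946, x=cosφ1·sinφ2-sinφ1·cosφ2·cosΔλ=-0.72640073; θ=atan2(y, x)=-140.0409° <0 so +360° → 219.9591° ≈ 220.0°
Leg 3: φ1=-0.6462239, φ2=-0.0001780, Δφ=0.6460458, Δλ=0.1825021 rad; a=sin²(Δφ/2)+cosφ1·cosφ2·sin²(Δλ/2)=0.1073940580; c=2·atan2(√a, √(1-a))=0.667758099; dist=6371·c=4254.287 ≈ 4254.3 km; running total=20552.9 km
Leg 3 bearing: y=sinΔλ·cosφ2=0.18149068, x=cosφ1·sinφ2-sinφ1·cosφ2·cosΔλ=0.59203330; θ=atan2(y, x)=17.0432° ≈ 17.0°

Leg 1: dist=4221.1 km, bearing=172.5°
Leg 2: dist=12077.5 km, bearing=220.0°
Leg 3: dist=4254.3 km, bearing=17.0°
Total: 20552.9 km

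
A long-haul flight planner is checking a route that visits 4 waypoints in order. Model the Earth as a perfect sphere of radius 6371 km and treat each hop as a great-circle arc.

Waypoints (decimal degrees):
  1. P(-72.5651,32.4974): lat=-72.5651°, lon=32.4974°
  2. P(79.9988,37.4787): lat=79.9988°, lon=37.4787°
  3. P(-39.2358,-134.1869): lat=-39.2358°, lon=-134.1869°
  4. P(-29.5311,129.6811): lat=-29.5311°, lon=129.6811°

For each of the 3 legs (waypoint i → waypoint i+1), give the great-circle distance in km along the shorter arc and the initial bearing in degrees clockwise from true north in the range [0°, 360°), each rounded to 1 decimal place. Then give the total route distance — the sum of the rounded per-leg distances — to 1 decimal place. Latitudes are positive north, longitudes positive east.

Leg 1: φ1=-1.2664999, φ2=1.3962425, Δφ=2.6627424, Δλ=0.0869401 rad; a=sin²(Δφ/2)+cosφ1·cosφ2·sin²(Δλ/2)=0.9438608926; c=2·atan2(√a, √(1-a))=2.663169088; dist=6371·c=16967.050 ≈ 16967.1 km; running total=16967.1 km
Leg 1 bearing: y=sinΔλ·cosφ2=0.01507977, x=cosφ1·sinφ2-sinφ1·cosφ2·cosΔλ=0.46013328; θ=atan2(y, x)=1.8771° ≈ 1.9°
Leg 2: φ1=1.3962425, φ2=-0.6847939, Δφ=-2.0810364, Δλ=-2.9961299 rad; a=sin²(Δφ/2)+cosφ1·cosφ2·sin²(Δλ/2)=0.8779981183; c=2·atan2(√a, √(1-a))=2.427971069; dist=6371·c=15468.604 ≈ 15468.6 km; running total=32435.7 km
Leg 2 bearing: y=sinΔλ·cosφ2=-0.11227116, x=cosφ1·sinφ2-sinφ1·cosφ2·cosΔλ=0.64487586; θ=atan2(y, x)=-9.8761° <0 so +360° → 350.1239° ≈ 350.1°
Leg 3: φ1=-0.6847939, φ2=-0.5154149, Δφ=0.1693790, Δλ=4.6053654 rad; a=sin²(Δφ/2)+cosφ1·cosφ2·sin²(Δλ/2)=0.3801125732; c=2·atan2(√a, √(1-a))=1.328662394; dist=6371·c=8464.908 ≈ 8464.9 km; running total=40900.6 km
Leg 3 bearing: y=sinΔλ·cosφ2=-0.86511002, x=cosφ1·sinφ2-sinφ1·cosφ2·cosΔλ=-0.44055950; θ=atan2(y, x)=-116.9876° <0 so +360° → 243.0124° ≈ 243.0°

Leg 1: dist=16967.1 km, bearing=1.9°
Leg 2: dist=15468.6 km, bearing=350.1°
Leg 3: dist=8464.9 km, bearing=243.0°
Total: 40900.6 km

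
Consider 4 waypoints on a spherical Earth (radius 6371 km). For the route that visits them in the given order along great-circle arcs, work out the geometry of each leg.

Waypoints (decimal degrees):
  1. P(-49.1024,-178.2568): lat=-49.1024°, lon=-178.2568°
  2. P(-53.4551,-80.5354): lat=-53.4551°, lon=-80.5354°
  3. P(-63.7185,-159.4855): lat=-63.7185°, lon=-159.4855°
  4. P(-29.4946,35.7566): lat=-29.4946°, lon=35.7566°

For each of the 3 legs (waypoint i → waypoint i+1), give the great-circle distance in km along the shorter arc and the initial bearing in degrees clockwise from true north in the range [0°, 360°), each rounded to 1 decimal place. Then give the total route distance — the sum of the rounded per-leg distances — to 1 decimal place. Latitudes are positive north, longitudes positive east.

Leg 1: φ1=-0.8569986, φ2=-0.9329675, Δφ=-0.0759689, Δλ=1.7055602 rad; a=sin²(Δφ/2)+cosφ1·cosφ2·sin²(Δλ/2)=0.2225555279; c=2·atan2(√a, √(1-a))=0.982566859; dist=6371·c=6259.933 ≈ 6259.9 km; running total=6259.9 km
Leg 1 bearing: y=sinΔλ·cosφ2=0.59005363, x=cosφ1·sinφ2-sinφ1·cosφ2·cosΔλ=-0.58645969; θ=atan2(y, x)=134.8250° ≈ 134.8°
Leg 2: φ1=-0.9329675, φ2=-1.1120976, Δφ=-0.1791301, Δλ=-1.3779392 rad; a=sin²(Δφ/2)+cosφ1·cosφ2·sin²(Δλ/2)=0.1145616078; c=2·atan2(√a, √(1-a))=0.690579858; dist=6371·c=4399.684 ≈ 4399.7 km; running total=10659.6 km
Leg 2 bearing: y=sinΔλ·cosφ2=-0.43457281, x=cosφ1·sinφ2-sinφ1·cosφ2·cosΔλ=-0.46572036; θ=atan2(y, x)=-136.9815° <0 so +360° → 223.0185° ≈ 223.0°
Leg 3: φ1=-1.1120976, φ2=-0.5147779, Δφ=0.5973197, Δλ=3.4076175 rad; a=sin²(Δφ/2)+cosφ1·cosφ2·sin²(Δλ/2)=0.4651966446; c=2·atan2(√a, √(1-a))=1.501133284; dist=6371·c=9563.720 ≈ 9563.7 km; running total=20223.3 km
Leg 3 bearing: y=sinΔλ·cosφ2=-0.22882713, x=cosφ1·sinφ2-sinφ1·cosφ2·cosΔλ=-0.97097531; θ=atan2(y, x)=-166.7392° <0 so +360° → 193.2608° ≈ 193.3°

Leg 1: dist=6259.9 km, bearing=134.8°
Leg 2: dist=4399.7 km, bearing=223.0°
Leg 3: dist=9563.7 km, bearing=193.3°
Total: 20223.3 km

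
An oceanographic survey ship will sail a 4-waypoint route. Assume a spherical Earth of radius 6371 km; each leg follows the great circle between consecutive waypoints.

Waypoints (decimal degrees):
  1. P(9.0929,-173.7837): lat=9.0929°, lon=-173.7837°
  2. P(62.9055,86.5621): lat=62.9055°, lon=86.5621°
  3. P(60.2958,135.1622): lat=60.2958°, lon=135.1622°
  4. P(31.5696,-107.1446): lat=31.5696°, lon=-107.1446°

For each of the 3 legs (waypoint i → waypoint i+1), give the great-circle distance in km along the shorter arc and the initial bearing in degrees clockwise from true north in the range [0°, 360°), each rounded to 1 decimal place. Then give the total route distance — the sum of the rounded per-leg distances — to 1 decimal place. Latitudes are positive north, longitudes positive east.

Leg 1: dist=9591.4 km, bearing=333.3°
Leg 2: dist=2524.4 km, bearing=74.4°
Leg 3: dist=8341.5 km, bearing=51.3°
Total: 20457.3 km

Leg 1: φ1=0.1587010, φ2=1.0979081, Δφ=0.9392070, Δλ=4.5438914 rad; a=sin²(Δφ/2)+cosφ1·cosφ2·sin²(Δλ/2)=0.4673645060; c=2·atan2(√a, √(1-a))=1.505478904; dist=6371·c=9591.406 ≈ 9591.4 km; running total=9591.4 km
Leg 1 bearing: y=sinΔλ·cosφ2=-0.44900916, x=cosφ1·sinφ2-sinφ1·cosφ2·cosΔλ=0.89113998; θ=atan2(y, x)=-26.7417° <0 so +360° → 333.2583° ≈ 333.3°
Leg 2: φ1=1.0979081, φ2=1.0523602, Δφ=-0.0455479, Δλ=0.8482318 rad; a=sin²(Δφ/2)+cosφ1·cosφ2·sin²(Δλ/2)=0.0387380289; c=2·atan2(√a, √(1-a))=0.396226399; dist=6371·c=2524.358 ≈ 2524.4 km; running total=12115.8 km
Leg 2 bearing: y=sinΔλ·cosφ2=0.37169737, x=cosφ1·sinφ2-sinφ1·cosφ2·cosΔλ=0.10387803; θ=atan2(y, x)=74.3859° ≈ 74.4°
Leg 3: φ1=1.0523602, φ2=0.5509935, Δφ=-0.5013668, Δλ=-4.2290515 rad; a=sin²(Δφ/2)+cosφ1·cosφ2·sin²(Δλ/2)=0.3707335270; c=2·atan2(√a, √(1-a))=1.309293119; dist=6371·c=8341.506 ≈ 8341.5 km; running total=20457.3 km
Leg 3 bearing: y=sinΔλ·cosφ2=0.75440664, x=cosφ1·sinφ2-sinφ1·cosφ2·cosΔλ=0.60335009; θ=atan2(y, x)=51.3483° ≈ 51.3°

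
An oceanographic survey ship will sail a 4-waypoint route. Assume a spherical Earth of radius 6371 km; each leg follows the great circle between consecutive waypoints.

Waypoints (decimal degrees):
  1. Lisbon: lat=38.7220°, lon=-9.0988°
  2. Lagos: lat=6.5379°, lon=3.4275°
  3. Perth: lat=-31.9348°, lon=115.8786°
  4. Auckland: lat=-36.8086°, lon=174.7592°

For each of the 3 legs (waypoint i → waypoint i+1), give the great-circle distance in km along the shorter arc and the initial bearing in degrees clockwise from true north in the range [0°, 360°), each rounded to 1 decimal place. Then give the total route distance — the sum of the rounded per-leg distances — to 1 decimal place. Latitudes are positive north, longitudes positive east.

Leg 1: φ1=0.6758264, φ2=0.1141079, Δφ=-0.5617185, Δλ=0.2186252 rad; a=sin²(Δφ/2)+cosφ1·cosφ2·sin²(Δλ/2)=0.0860547167; c=2·atan2(√a, √(1-a))=0.595460019; dist=6371·c=3793.676 ≈ 3793.7 km; running total=3793.7 km
Leg 1 bearing: y=sinΔλ·cosφ2=0.21547726, x=cosφ1·sinφ2-sinφ1·cosφ2·cosΔλ=-0.51784820; θ=atan2(y, x)=157.4077° ≈ 157.4°
Leg 2: φ1=0.1141079, φ2=-0.5573674, Δφ=-0.6714753, Δλ=1.9626419 rad; a=sin²(Δφ/2)+cosφ1·cosφ2·sin²(Δλ/2)=0.6911072368; c=2·atan2(√a, √(1-a))=1.962987864; dist=6371·c=12506.196 ≈ 12506.2 km; running total=16299.9 km
Leg 2 bearing: y=sinΔλ·cosφ2=0.78432778, x=cosφ1·sinφ2-sinφ1·cosφ2·cosΔλ=-0.48861235; θ=atan2(y, x)=121.9217° ≈ 121.9°
Leg 3: φ1=-0.5573674, φ2=-0.6424313, Δφ=-0.0850639, Δλ=1.0276603 rad; a=sin²(Δφ/2)+cosφ1·cosφ2·sin²(Δλ/2)=0.1659586851; c=2·atan2(√a, √(1-a))=0.839167339; dist=6371·c=5346.335 ≈ 5346.3 km; running total=21646.2 km
Leg 3 bearing: y=sinΔλ·cosφ2=0.68542285, x=cosφ1·sinφ2-sinφ1·cosφ2·cosΔλ=-0.28958783; θ=atan2(y, x)=112.9038° ≈ 112.9°

Leg 1: dist=3793.7 km, bearing=157.4°
Leg 2: dist=12506.2 km, bearing=121.9°
Leg 3: dist=5346.3 km, bearing=112.9°
Total: 21646.2 km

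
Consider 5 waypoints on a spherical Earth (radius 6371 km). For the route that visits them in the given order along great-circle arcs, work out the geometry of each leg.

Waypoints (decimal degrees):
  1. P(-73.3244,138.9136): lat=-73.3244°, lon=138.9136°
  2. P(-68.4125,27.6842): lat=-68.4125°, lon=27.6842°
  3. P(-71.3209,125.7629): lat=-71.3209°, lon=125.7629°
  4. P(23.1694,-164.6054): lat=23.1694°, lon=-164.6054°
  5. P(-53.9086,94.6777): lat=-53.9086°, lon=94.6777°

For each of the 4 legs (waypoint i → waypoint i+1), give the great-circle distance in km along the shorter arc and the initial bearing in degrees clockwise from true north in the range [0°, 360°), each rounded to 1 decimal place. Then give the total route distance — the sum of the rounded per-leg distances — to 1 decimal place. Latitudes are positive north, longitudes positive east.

Leg 1: dist=3504.1 km, bearing=221.0°
Leg 2: dist=3357.5 km, bearing=140.9°
Leg 3: dist=11751.0 km, bearing=63.5°
Leg 4: dist=12759.5 km, bearing=219.6°
Total: 31372.1 km

Leg 1: φ1=-1.2797522, φ2=-1.1940234, Δφ=0.0857288, Δλ=-1.9413193 rad; a=sin²(Δφ/2)+cosφ1·cosφ2·sin²(Δλ/2)=0.0737389807; c=2·atan2(√a, √(1-a))=0.550004751; dist=6371·c=3504.080 ≈ 3504.1 km; running total=3504.1 km
Leg 1 bearing: y=sinΔλ·cosφ2=-0.34295384, x=cosφ1·sinφ2-sinφ1·cosφ2·cosΔλ=-0.39444751; θ=atan2(y, x)=-138.9946° <0 so +360° → 221.0054° ≈ 221.0°
Leg 2: φ1=-1.1940234, φ2=-1.2447845, Δφ=-0.0507612, Δλ=1.7117962 rad; a=sin²(Δφ/2)+cosφ1·cosφ2·sin²(Δλ/2)=0.0678404549; c=2·atan2(√a, √(1-a))=0.527001383; dist=6371·c=3357.526 ≈ 3357.5 km; running total=6861.6 km
Leg 2 bearing: y=sinΔλ·cosφ2=0.31708911, x=cosφ1·sinφ2-sinφ1·cosφ2·cosΔλ=-0.39039340; θ=atan2(y, x)=140.9155° ≈ 140.9°
Leg 3: φ1=-1.2447845, φ2=0.4043823, Δφ=1.6491668, Δλ=-5.0678829 rad; a=sin²(Δφ/2)+cosφ1·cosφ2·sin²(Δλ/2)=0.6351235849; c=2·atan2(√a, √(1-a))=1.844446071; dist=6371·c=11750.966 ≈ 11751.0 km; running total=18612.6 km
Leg 3 bearing: y=sinΔλ·cosφ2=0.86186324, x=cosφ1·sinφ2-sinφ1·cosφ2·cosΔλ=0.42913660; θ=atan2(y, x)=63.5305° ≈ 63.5°
Leg 4: φ1=0.4043823, φ2=-0.9408826, Δφ=-1.3452649, Δλ=4.5253438 rad; a=sin²(Δφ/2)+cosφ1·cosφ2·sin²(Δλ/2)=0.7093232152; c=2·atan2(√a, √(1-a))=2.002750664; dist=6371·c=12759.524 ≈ 12759.5 km; running total=31372.1 km
Leg 4 bearing: y=sinΔλ·cosφ2=-0.57880042, x=cosφ1·sinφ2-sinφ1·cosφ2·cosΔλ=-0.69980372; θ=atan2(y, x)=-140.4062° <0 so +360° → 219.5938° ≈ 219.6°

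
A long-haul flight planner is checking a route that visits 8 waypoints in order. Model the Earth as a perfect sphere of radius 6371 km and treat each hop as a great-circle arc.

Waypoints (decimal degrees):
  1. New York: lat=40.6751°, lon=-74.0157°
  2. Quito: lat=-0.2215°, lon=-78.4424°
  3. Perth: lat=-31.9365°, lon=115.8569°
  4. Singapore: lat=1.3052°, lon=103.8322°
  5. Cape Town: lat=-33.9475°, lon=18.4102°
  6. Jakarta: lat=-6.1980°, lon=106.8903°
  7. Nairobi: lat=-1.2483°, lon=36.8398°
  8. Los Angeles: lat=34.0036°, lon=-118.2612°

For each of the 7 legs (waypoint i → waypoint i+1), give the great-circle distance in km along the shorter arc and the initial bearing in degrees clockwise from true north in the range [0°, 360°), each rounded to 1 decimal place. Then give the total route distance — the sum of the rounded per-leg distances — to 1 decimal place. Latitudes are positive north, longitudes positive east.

Leg 1: φ1=0.7099144, φ2=-0.0038659, Δφ=-0.7137803, Δλ=-0.0772605 rad; a=sin²(Δφ/2)+cosφ1·cosφ2·sin²(Δλ/2)=0.1231850517; c=2·atan2(√a, √(1-a))=0.717229150; dist=6371·c=4569.467 ≈ 4569.5 km; running total=4569.5 km
Leg 1 bearing: y=sinΔλ·cosφ2=-0.07718307, x=cosφ1·sinφ2-sinφ1·cosφ2·cosΔλ=-0.65275168; θ=atan2(y, x)=-173.2565° <0 so +360° → 186.7435° ≈ 186.7°
Leg 2: φ1=-0.0038659, φ2=-0.5573971, Δφ=-0.5535312, Δλ=3.3911625 rad; a=sin²(Δφ/2)+cosφ1·cosφ2·sin²(Δλ/2)=0.9101459919; c=2·atan2(√a, √(1-a))=2.532717669; dist=6371·c=16135.944 ≈ 16135.9 km; running total=20705.4 km
Leg 2 bearing: y=sinΔλ·cosφ2=-0.20960193, x=cosφ1·sinφ2-sinφ1·cosφ2·cosΔλ=-0.53215420; θ=atan2(y, x)=-158.5018° <0 so +360° → 201.4982° ≈ 201.5°
Leg 3: φ1=-0.5573971, φ2=0.0227800, Δφ=0.5801771, Δλ=-0.2098706 rad; a=sin²(Δφ/2)+cosφ1·cosφ2·sin²(Δλ/2)=0.0911252215; c=2·atan2(√a, √(1-a))=0.613306148; dist=6371·c=3907.373 ≈ 3907.4 km; running total=24612.8 km
Leg 3 bearing: y=sinΔλ·cosφ2=-0.20827929, x=cosφ1·sinφ2-sinφ1·cosφ2·cosΔλ=0.53656817; θ=atan2(y, x)=-21.2147° <0 so +360° → 338.7853° ≈ 338.8°
Leg 4: φ1=0.0227800, φ2=-0.5924956, Δφ=-0.6152757, Δλ=-1.4908952 rad; a=sin²(Δφ/2)+cosφ1·cosφ2·sin²(Δλ/2)=0.4732628602; c=2·atan2(√a, √(1-a))=1.517296529; dist=6371·c=9666.696 ≈ 9666.7 km; running total=34279.5 km
Leg 4 bearing: y=sinΔλ·cosφ2=-0.82690302, x=cosφ1·sinφ2-sinφ1·cosφ2·cosΔλ=-0.55979631; θ=atan2(y, x)=-124.0972° <0 so +360° → 235.9028° ≈ 235.9°
Leg 5: φ1=-0.5924956, φ2=-0.1081755, Δφ=0.4843201, Δλ=1.5442691 rad; a=sin²(Δφ/2)+cosφ1·cosφ2·sin²(Δλ/2)=0.4589172447; c=2·atan2(√a, √(1-a))=1.488538082; dist=6371·c=9483.476 ≈ 9483.5 km; running total=43763.0 km
Leg 5 bearing: y=sinΔλ·cosφ2=0.99380496, x=cosφ1·sinφ2-sinφ1·cosφ2·cosΔλ=-0.07483666; θ=atan2(y, x)=94.3064° ≈ 94.3°
Leg 6: φ1=-0.1081755, φ2=-0.0217869, Δφ=0.0863886, Δλ=-1.2226119 rad; a=sin²(Δφ/2)+cosφ1·cosφ2·sin²(Δλ/2)=0.3292655249; c=2·atan2(√a, √(1-a))=1.222316981; dist=6371·c=7787.381 ≈ 7787.4 km; running total=51550.4 km
Leg 6 bearing: y=sinΔλ·cosφ2=-0.93977062, x=cosφ1·sinφ2-sinφ1·cosφ2·cosΔλ=0.01517003; θ=atan2(y, x)=-89.0752° <0 so +360° → 270.9248° ≈ 270.9°
Leg 7: φ1=-0.0217869, φ2=0.5934748, Δφ=0.6152617, Δλ=-2.7070231 rad; a=sin²(Δφ/2)+cosφ1·cosφ2·sin²(Δλ/2)=0.8819763041; c=2·atan2(√a, √(1-a))=2.440212916; dist=6371·c=15546.596 ≈ 15546.6 km; running total=67097.0 km
Leg 7 bearing: y=sinΔλ·cosφ2=-0.34902659, x=cosφ1·sinφ2-sinφ1·cosφ2·cosΔλ=0.54273092; θ=atan2(y, x)=-32.7448° <0 so +360° → 327.2552° ≈ 327.3°

Leg 1: dist=4569.5 km, bearing=186.7°
Leg 2: dist=16135.9 km, bearing=201.5°
Leg 3: dist=3907.4 km, bearing=338.8°
Leg 4: dist=9666.7 km, bearing=235.9°
Leg 5: dist=9483.5 km, bearing=94.3°
Leg 6: dist=7787.4 km, bearing=270.9°
Leg 7: dist=15546.6 km, bearing=327.3°
Total: 67097.0 km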